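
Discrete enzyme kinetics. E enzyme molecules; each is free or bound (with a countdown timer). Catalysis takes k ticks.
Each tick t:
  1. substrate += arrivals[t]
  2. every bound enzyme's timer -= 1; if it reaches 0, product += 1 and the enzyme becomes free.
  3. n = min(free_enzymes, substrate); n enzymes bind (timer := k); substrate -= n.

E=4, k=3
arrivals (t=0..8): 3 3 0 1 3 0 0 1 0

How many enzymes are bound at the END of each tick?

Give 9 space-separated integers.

t=0: arr=3 -> substrate=0 bound=3 product=0
t=1: arr=3 -> substrate=2 bound=4 product=0
t=2: arr=0 -> substrate=2 bound=4 product=0
t=3: arr=1 -> substrate=0 bound=4 product=3
t=4: arr=3 -> substrate=2 bound=4 product=4
t=5: arr=0 -> substrate=2 bound=4 product=4
t=6: arr=0 -> substrate=0 bound=3 product=7
t=7: arr=1 -> substrate=0 bound=3 product=8
t=8: arr=0 -> substrate=0 bound=3 product=8

Answer: 3 4 4 4 4 4 3 3 3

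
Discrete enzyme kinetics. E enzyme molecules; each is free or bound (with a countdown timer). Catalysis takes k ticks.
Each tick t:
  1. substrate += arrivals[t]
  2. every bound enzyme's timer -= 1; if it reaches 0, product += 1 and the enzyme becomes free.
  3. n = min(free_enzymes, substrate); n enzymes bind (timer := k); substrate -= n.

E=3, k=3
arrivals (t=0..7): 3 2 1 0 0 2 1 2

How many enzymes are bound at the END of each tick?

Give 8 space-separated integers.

t=0: arr=3 -> substrate=0 bound=3 product=0
t=1: arr=2 -> substrate=2 bound=3 product=0
t=2: arr=1 -> substrate=3 bound=3 product=0
t=3: arr=0 -> substrate=0 bound=3 product=3
t=4: arr=0 -> substrate=0 bound=3 product=3
t=5: arr=2 -> substrate=2 bound=3 product=3
t=6: arr=1 -> substrate=0 bound=3 product=6
t=7: arr=2 -> substrate=2 bound=3 product=6

Answer: 3 3 3 3 3 3 3 3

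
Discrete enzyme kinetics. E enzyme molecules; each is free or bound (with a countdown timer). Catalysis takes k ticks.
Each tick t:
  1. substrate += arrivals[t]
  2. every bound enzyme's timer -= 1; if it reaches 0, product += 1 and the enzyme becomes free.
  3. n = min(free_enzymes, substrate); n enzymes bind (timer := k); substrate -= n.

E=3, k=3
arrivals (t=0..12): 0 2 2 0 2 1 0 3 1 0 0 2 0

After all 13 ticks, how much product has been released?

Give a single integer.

Answer: 9

Derivation:
t=0: arr=0 -> substrate=0 bound=0 product=0
t=1: arr=2 -> substrate=0 bound=2 product=0
t=2: arr=2 -> substrate=1 bound=3 product=0
t=3: arr=0 -> substrate=1 bound=3 product=0
t=4: arr=2 -> substrate=1 bound=3 product=2
t=5: arr=1 -> substrate=1 bound=3 product=3
t=6: arr=0 -> substrate=1 bound=3 product=3
t=7: arr=3 -> substrate=2 bound=3 product=5
t=8: arr=1 -> substrate=2 bound=3 product=6
t=9: arr=0 -> substrate=2 bound=3 product=6
t=10: arr=0 -> substrate=0 bound=3 product=8
t=11: arr=2 -> substrate=1 bound=3 product=9
t=12: arr=0 -> substrate=1 bound=3 product=9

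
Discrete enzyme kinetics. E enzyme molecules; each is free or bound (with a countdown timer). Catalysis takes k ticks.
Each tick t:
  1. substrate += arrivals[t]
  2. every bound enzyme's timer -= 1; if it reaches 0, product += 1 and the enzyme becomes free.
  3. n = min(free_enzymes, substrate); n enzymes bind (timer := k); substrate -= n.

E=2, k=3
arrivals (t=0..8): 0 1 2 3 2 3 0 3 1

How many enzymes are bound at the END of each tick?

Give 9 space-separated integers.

Answer: 0 1 2 2 2 2 2 2 2

Derivation:
t=0: arr=0 -> substrate=0 bound=0 product=0
t=1: arr=1 -> substrate=0 bound=1 product=0
t=2: arr=2 -> substrate=1 bound=2 product=0
t=3: arr=3 -> substrate=4 bound=2 product=0
t=4: arr=2 -> substrate=5 bound=2 product=1
t=5: arr=3 -> substrate=7 bound=2 product=2
t=6: arr=0 -> substrate=7 bound=2 product=2
t=7: arr=3 -> substrate=9 bound=2 product=3
t=8: arr=1 -> substrate=9 bound=2 product=4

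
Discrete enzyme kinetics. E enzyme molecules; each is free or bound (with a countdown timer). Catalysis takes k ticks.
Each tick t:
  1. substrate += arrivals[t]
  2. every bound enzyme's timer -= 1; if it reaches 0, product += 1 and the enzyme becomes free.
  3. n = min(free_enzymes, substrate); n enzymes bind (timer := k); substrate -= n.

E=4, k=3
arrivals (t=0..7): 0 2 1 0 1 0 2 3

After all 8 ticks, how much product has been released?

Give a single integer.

Answer: 4

Derivation:
t=0: arr=0 -> substrate=0 bound=0 product=0
t=1: arr=2 -> substrate=0 bound=2 product=0
t=2: arr=1 -> substrate=0 bound=3 product=0
t=3: arr=0 -> substrate=0 bound=3 product=0
t=4: arr=1 -> substrate=0 bound=2 product=2
t=5: arr=0 -> substrate=0 bound=1 product=3
t=6: arr=2 -> substrate=0 bound=3 product=3
t=7: arr=3 -> substrate=1 bound=4 product=4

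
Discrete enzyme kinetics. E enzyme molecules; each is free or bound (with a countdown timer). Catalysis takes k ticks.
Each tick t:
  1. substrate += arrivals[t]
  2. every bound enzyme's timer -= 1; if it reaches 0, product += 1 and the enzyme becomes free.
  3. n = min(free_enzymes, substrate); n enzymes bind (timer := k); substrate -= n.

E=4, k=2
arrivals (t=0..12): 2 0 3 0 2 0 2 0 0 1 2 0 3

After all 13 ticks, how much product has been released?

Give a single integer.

Answer: 12

Derivation:
t=0: arr=2 -> substrate=0 bound=2 product=0
t=1: arr=0 -> substrate=0 bound=2 product=0
t=2: arr=3 -> substrate=0 bound=3 product=2
t=3: arr=0 -> substrate=0 bound=3 product=2
t=4: arr=2 -> substrate=0 bound=2 product=5
t=5: arr=0 -> substrate=0 bound=2 product=5
t=6: arr=2 -> substrate=0 bound=2 product=7
t=7: arr=0 -> substrate=0 bound=2 product=7
t=8: arr=0 -> substrate=0 bound=0 product=9
t=9: arr=1 -> substrate=0 bound=1 product=9
t=10: arr=2 -> substrate=0 bound=3 product=9
t=11: arr=0 -> substrate=0 bound=2 product=10
t=12: arr=3 -> substrate=0 bound=3 product=12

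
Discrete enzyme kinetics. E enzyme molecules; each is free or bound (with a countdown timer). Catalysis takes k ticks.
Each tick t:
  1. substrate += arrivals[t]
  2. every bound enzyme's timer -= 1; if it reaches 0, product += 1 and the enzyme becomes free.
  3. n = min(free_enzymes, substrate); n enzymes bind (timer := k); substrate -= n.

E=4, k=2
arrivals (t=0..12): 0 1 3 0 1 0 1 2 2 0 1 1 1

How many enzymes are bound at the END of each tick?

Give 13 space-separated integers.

t=0: arr=0 -> substrate=0 bound=0 product=0
t=1: arr=1 -> substrate=0 bound=1 product=0
t=2: arr=3 -> substrate=0 bound=4 product=0
t=3: arr=0 -> substrate=0 bound=3 product=1
t=4: arr=1 -> substrate=0 bound=1 product=4
t=5: arr=0 -> substrate=0 bound=1 product=4
t=6: arr=1 -> substrate=0 bound=1 product=5
t=7: arr=2 -> substrate=0 bound=3 product=5
t=8: arr=2 -> substrate=0 bound=4 product=6
t=9: arr=0 -> substrate=0 bound=2 product=8
t=10: arr=1 -> substrate=0 bound=1 product=10
t=11: arr=1 -> substrate=0 bound=2 product=10
t=12: arr=1 -> substrate=0 bound=2 product=11

Answer: 0 1 4 3 1 1 1 3 4 2 1 2 2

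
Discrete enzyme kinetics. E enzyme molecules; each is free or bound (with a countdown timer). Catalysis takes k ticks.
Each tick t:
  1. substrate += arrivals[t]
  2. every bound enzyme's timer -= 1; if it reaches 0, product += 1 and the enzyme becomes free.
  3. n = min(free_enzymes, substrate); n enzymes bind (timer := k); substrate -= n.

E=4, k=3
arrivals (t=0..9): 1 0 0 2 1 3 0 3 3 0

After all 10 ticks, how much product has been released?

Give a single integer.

t=0: arr=1 -> substrate=0 bound=1 product=0
t=1: arr=0 -> substrate=0 bound=1 product=0
t=2: arr=0 -> substrate=0 bound=1 product=0
t=3: arr=2 -> substrate=0 bound=2 product=1
t=4: arr=1 -> substrate=0 bound=3 product=1
t=5: arr=3 -> substrate=2 bound=4 product=1
t=6: arr=0 -> substrate=0 bound=4 product=3
t=7: arr=3 -> substrate=2 bound=4 product=4
t=8: arr=3 -> substrate=4 bound=4 product=5
t=9: arr=0 -> substrate=2 bound=4 product=7

Answer: 7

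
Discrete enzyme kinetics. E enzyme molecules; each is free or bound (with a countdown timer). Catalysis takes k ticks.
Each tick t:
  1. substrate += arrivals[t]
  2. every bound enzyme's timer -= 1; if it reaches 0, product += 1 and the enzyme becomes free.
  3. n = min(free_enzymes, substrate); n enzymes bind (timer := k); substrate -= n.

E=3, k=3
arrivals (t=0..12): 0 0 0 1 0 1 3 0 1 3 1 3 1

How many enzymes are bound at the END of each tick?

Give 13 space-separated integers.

t=0: arr=0 -> substrate=0 bound=0 product=0
t=1: arr=0 -> substrate=0 bound=0 product=0
t=2: arr=0 -> substrate=0 bound=0 product=0
t=3: arr=1 -> substrate=0 bound=1 product=0
t=4: arr=0 -> substrate=0 bound=1 product=0
t=5: arr=1 -> substrate=0 bound=2 product=0
t=6: arr=3 -> substrate=1 bound=3 product=1
t=7: arr=0 -> substrate=1 bound=3 product=1
t=8: arr=1 -> substrate=1 bound=3 product=2
t=9: arr=3 -> substrate=2 bound=3 product=4
t=10: arr=1 -> substrate=3 bound=3 product=4
t=11: arr=3 -> substrate=5 bound=3 product=5
t=12: arr=1 -> substrate=4 bound=3 product=7

Answer: 0 0 0 1 1 2 3 3 3 3 3 3 3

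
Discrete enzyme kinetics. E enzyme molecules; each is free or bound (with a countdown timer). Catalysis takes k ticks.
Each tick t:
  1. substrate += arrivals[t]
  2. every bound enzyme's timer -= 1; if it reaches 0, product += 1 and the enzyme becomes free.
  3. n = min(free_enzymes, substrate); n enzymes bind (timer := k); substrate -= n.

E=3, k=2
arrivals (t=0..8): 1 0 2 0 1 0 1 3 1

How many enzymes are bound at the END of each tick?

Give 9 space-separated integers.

Answer: 1 1 2 2 1 1 1 3 3

Derivation:
t=0: arr=1 -> substrate=0 bound=1 product=0
t=1: arr=0 -> substrate=0 bound=1 product=0
t=2: arr=2 -> substrate=0 bound=2 product=1
t=3: arr=0 -> substrate=0 bound=2 product=1
t=4: arr=1 -> substrate=0 bound=1 product=3
t=5: arr=0 -> substrate=0 bound=1 product=3
t=6: arr=1 -> substrate=0 bound=1 product=4
t=7: arr=3 -> substrate=1 bound=3 product=4
t=8: arr=1 -> substrate=1 bound=3 product=5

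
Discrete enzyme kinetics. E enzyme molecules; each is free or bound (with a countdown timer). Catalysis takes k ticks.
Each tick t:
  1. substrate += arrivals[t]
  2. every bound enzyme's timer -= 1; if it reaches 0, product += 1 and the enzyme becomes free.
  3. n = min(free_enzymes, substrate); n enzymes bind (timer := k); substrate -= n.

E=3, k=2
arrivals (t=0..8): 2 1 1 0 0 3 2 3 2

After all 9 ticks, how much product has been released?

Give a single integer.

t=0: arr=2 -> substrate=0 bound=2 product=0
t=1: arr=1 -> substrate=0 bound=3 product=0
t=2: arr=1 -> substrate=0 bound=2 product=2
t=3: arr=0 -> substrate=0 bound=1 product=3
t=4: arr=0 -> substrate=0 bound=0 product=4
t=5: arr=3 -> substrate=0 bound=3 product=4
t=6: arr=2 -> substrate=2 bound=3 product=4
t=7: arr=3 -> substrate=2 bound=3 product=7
t=8: arr=2 -> substrate=4 bound=3 product=7

Answer: 7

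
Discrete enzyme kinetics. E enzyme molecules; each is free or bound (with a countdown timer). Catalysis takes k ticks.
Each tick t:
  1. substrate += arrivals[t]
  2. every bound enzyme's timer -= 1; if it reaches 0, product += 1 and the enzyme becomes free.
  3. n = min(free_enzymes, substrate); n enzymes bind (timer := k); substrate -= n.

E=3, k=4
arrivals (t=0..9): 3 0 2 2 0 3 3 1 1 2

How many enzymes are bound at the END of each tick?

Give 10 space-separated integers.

Answer: 3 3 3 3 3 3 3 3 3 3

Derivation:
t=0: arr=3 -> substrate=0 bound=3 product=0
t=1: arr=0 -> substrate=0 bound=3 product=0
t=2: arr=2 -> substrate=2 bound=3 product=0
t=3: arr=2 -> substrate=4 bound=3 product=0
t=4: arr=0 -> substrate=1 bound=3 product=3
t=5: arr=3 -> substrate=4 bound=3 product=3
t=6: arr=3 -> substrate=7 bound=3 product=3
t=7: arr=1 -> substrate=8 bound=3 product=3
t=8: arr=1 -> substrate=6 bound=3 product=6
t=9: arr=2 -> substrate=8 bound=3 product=6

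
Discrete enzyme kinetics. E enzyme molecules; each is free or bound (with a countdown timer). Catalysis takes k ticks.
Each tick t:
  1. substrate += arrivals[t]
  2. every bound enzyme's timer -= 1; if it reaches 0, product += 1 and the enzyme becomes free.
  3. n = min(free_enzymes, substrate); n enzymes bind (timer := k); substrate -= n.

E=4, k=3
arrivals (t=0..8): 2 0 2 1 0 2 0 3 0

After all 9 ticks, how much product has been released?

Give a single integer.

Answer: 7

Derivation:
t=0: arr=2 -> substrate=0 bound=2 product=0
t=1: arr=0 -> substrate=0 bound=2 product=0
t=2: arr=2 -> substrate=0 bound=4 product=0
t=3: arr=1 -> substrate=0 bound=3 product=2
t=4: arr=0 -> substrate=0 bound=3 product=2
t=5: arr=2 -> substrate=0 bound=3 product=4
t=6: arr=0 -> substrate=0 bound=2 product=5
t=7: arr=3 -> substrate=1 bound=4 product=5
t=8: arr=0 -> substrate=0 bound=3 product=7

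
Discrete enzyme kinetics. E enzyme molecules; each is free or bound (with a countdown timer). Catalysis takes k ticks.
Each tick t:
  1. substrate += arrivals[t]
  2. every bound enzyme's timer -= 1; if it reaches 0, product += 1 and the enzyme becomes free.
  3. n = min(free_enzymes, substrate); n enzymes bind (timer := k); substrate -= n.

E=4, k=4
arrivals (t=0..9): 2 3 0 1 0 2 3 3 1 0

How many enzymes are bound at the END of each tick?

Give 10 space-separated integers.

Answer: 2 4 4 4 4 4 4 4 4 4

Derivation:
t=0: arr=2 -> substrate=0 bound=2 product=0
t=1: arr=3 -> substrate=1 bound=4 product=0
t=2: arr=0 -> substrate=1 bound=4 product=0
t=3: arr=1 -> substrate=2 bound=4 product=0
t=4: arr=0 -> substrate=0 bound=4 product=2
t=5: arr=2 -> substrate=0 bound=4 product=4
t=6: arr=3 -> substrate=3 bound=4 product=4
t=7: arr=3 -> substrate=6 bound=4 product=4
t=8: arr=1 -> substrate=5 bound=4 product=6
t=9: arr=0 -> substrate=3 bound=4 product=8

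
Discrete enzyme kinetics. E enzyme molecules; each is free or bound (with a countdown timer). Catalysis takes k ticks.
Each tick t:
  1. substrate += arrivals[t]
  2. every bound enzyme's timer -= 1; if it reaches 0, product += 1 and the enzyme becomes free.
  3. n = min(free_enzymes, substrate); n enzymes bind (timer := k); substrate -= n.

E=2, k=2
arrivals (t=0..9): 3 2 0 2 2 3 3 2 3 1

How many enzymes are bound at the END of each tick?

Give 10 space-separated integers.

t=0: arr=3 -> substrate=1 bound=2 product=0
t=1: arr=2 -> substrate=3 bound=2 product=0
t=2: arr=0 -> substrate=1 bound=2 product=2
t=3: arr=2 -> substrate=3 bound=2 product=2
t=4: arr=2 -> substrate=3 bound=2 product=4
t=5: arr=3 -> substrate=6 bound=2 product=4
t=6: arr=3 -> substrate=7 bound=2 product=6
t=7: arr=2 -> substrate=9 bound=2 product=6
t=8: arr=3 -> substrate=10 bound=2 product=8
t=9: arr=1 -> substrate=11 bound=2 product=8

Answer: 2 2 2 2 2 2 2 2 2 2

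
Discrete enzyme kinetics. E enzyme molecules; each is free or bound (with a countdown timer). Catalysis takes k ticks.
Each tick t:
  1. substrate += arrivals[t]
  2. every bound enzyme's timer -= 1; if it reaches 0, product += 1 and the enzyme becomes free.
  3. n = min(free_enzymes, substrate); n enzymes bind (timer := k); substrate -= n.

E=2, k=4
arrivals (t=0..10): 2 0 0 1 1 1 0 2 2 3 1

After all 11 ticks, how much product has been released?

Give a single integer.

t=0: arr=2 -> substrate=0 bound=2 product=0
t=1: arr=0 -> substrate=0 bound=2 product=0
t=2: arr=0 -> substrate=0 bound=2 product=0
t=3: arr=1 -> substrate=1 bound=2 product=0
t=4: arr=1 -> substrate=0 bound=2 product=2
t=5: arr=1 -> substrate=1 bound=2 product=2
t=6: arr=0 -> substrate=1 bound=2 product=2
t=7: arr=2 -> substrate=3 bound=2 product=2
t=8: arr=2 -> substrate=3 bound=2 product=4
t=9: arr=3 -> substrate=6 bound=2 product=4
t=10: arr=1 -> substrate=7 bound=2 product=4

Answer: 4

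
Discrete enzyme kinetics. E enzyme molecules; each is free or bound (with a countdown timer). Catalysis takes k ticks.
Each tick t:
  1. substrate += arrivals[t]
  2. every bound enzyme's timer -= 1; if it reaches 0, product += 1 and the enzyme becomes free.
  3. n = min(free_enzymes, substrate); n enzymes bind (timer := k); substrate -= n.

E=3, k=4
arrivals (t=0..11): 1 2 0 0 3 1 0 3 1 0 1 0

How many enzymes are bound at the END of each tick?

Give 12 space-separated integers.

t=0: arr=1 -> substrate=0 bound=1 product=0
t=1: arr=2 -> substrate=0 bound=3 product=0
t=2: arr=0 -> substrate=0 bound=3 product=0
t=3: arr=0 -> substrate=0 bound=3 product=0
t=4: arr=3 -> substrate=2 bound=3 product=1
t=5: arr=1 -> substrate=1 bound=3 product=3
t=6: arr=0 -> substrate=1 bound=3 product=3
t=7: arr=3 -> substrate=4 bound=3 product=3
t=8: arr=1 -> substrate=4 bound=3 product=4
t=9: arr=0 -> substrate=2 bound=3 product=6
t=10: arr=1 -> substrate=3 bound=3 product=6
t=11: arr=0 -> substrate=3 bound=3 product=6

Answer: 1 3 3 3 3 3 3 3 3 3 3 3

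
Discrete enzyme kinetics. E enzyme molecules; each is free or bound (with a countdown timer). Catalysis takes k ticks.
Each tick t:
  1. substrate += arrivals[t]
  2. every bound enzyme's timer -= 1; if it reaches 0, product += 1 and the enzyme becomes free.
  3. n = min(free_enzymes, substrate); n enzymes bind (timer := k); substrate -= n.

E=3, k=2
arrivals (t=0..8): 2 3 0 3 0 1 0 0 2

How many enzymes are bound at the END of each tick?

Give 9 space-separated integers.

t=0: arr=2 -> substrate=0 bound=2 product=0
t=1: arr=3 -> substrate=2 bound=3 product=0
t=2: arr=0 -> substrate=0 bound=3 product=2
t=3: arr=3 -> substrate=2 bound=3 product=3
t=4: arr=0 -> substrate=0 bound=3 product=5
t=5: arr=1 -> substrate=0 bound=3 product=6
t=6: arr=0 -> substrate=0 bound=1 product=8
t=7: arr=0 -> substrate=0 bound=0 product=9
t=8: arr=2 -> substrate=0 bound=2 product=9

Answer: 2 3 3 3 3 3 1 0 2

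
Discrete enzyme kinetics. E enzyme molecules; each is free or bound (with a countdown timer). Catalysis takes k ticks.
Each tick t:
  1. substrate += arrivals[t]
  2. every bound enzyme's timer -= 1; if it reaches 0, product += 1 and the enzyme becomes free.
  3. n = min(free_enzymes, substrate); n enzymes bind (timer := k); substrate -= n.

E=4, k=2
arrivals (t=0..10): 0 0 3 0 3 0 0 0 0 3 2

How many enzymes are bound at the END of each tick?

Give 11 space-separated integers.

Answer: 0 0 3 3 3 3 0 0 0 3 4

Derivation:
t=0: arr=0 -> substrate=0 bound=0 product=0
t=1: arr=0 -> substrate=0 bound=0 product=0
t=2: arr=3 -> substrate=0 bound=3 product=0
t=3: arr=0 -> substrate=0 bound=3 product=0
t=4: arr=3 -> substrate=0 bound=3 product=3
t=5: arr=0 -> substrate=0 bound=3 product=3
t=6: arr=0 -> substrate=0 bound=0 product=6
t=7: arr=0 -> substrate=0 bound=0 product=6
t=8: arr=0 -> substrate=0 bound=0 product=6
t=9: arr=3 -> substrate=0 bound=3 product=6
t=10: arr=2 -> substrate=1 bound=4 product=6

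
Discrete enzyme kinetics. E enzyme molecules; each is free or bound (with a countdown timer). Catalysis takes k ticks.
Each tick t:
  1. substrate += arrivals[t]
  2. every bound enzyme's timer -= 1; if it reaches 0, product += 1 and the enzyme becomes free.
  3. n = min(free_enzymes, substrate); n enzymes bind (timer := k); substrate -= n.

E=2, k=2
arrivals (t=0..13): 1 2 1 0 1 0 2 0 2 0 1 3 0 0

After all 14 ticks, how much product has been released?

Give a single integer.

t=0: arr=1 -> substrate=0 bound=1 product=0
t=1: arr=2 -> substrate=1 bound=2 product=0
t=2: arr=1 -> substrate=1 bound=2 product=1
t=3: arr=0 -> substrate=0 bound=2 product=2
t=4: arr=1 -> substrate=0 bound=2 product=3
t=5: arr=0 -> substrate=0 bound=1 product=4
t=6: arr=2 -> substrate=0 bound=2 product=5
t=7: arr=0 -> substrate=0 bound=2 product=5
t=8: arr=2 -> substrate=0 bound=2 product=7
t=9: arr=0 -> substrate=0 bound=2 product=7
t=10: arr=1 -> substrate=0 bound=1 product=9
t=11: arr=3 -> substrate=2 bound=2 product=9
t=12: arr=0 -> substrate=1 bound=2 product=10
t=13: arr=0 -> substrate=0 bound=2 product=11

Answer: 11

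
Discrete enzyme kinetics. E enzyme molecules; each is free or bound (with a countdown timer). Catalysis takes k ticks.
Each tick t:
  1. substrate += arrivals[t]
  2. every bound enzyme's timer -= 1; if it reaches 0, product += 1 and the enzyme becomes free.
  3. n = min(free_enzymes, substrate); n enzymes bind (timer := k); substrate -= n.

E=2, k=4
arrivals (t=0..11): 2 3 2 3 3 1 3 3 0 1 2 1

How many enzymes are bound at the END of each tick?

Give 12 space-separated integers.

t=0: arr=2 -> substrate=0 bound=2 product=0
t=1: arr=3 -> substrate=3 bound=2 product=0
t=2: arr=2 -> substrate=5 bound=2 product=0
t=3: arr=3 -> substrate=8 bound=2 product=0
t=4: arr=3 -> substrate=9 bound=2 product=2
t=5: arr=1 -> substrate=10 bound=2 product=2
t=6: arr=3 -> substrate=13 bound=2 product=2
t=7: arr=3 -> substrate=16 bound=2 product=2
t=8: arr=0 -> substrate=14 bound=2 product=4
t=9: arr=1 -> substrate=15 bound=2 product=4
t=10: arr=2 -> substrate=17 bound=2 product=4
t=11: arr=1 -> substrate=18 bound=2 product=4

Answer: 2 2 2 2 2 2 2 2 2 2 2 2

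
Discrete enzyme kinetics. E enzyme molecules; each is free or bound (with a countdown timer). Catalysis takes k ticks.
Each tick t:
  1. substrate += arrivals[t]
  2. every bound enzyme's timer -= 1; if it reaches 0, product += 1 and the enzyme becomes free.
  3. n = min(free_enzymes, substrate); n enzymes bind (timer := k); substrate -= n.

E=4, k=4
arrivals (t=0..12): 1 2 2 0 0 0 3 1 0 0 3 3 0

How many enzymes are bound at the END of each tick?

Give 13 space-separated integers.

t=0: arr=1 -> substrate=0 bound=1 product=0
t=1: arr=2 -> substrate=0 bound=3 product=0
t=2: arr=2 -> substrate=1 bound=4 product=0
t=3: arr=0 -> substrate=1 bound=4 product=0
t=4: arr=0 -> substrate=0 bound=4 product=1
t=5: arr=0 -> substrate=0 bound=2 product=3
t=6: arr=3 -> substrate=0 bound=4 product=4
t=7: arr=1 -> substrate=1 bound=4 product=4
t=8: arr=0 -> substrate=0 bound=4 product=5
t=9: arr=0 -> substrate=0 bound=4 product=5
t=10: arr=3 -> substrate=0 bound=4 product=8
t=11: arr=3 -> substrate=3 bound=4 product=8
t=12: arr=0 -> substrate=2 bound=4 product=9

Answer: 1 3 4 4 4 2 4 4 4 4 4 4 4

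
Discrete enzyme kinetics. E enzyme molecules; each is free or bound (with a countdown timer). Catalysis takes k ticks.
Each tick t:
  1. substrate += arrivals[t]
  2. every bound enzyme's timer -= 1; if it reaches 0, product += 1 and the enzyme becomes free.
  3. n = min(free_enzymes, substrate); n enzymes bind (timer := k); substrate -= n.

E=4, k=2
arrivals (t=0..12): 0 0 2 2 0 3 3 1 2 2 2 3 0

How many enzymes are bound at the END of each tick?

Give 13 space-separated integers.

t=0: arr=0 -> substrate=0 bound=0 product=0
t=1: arr=0 -> substrate=0 bound=0 product=0
t=2: arr=2 -> substrate=0 bound=2 product=0
t=3: arr=2 -> substrate=0 bound=4 product=0
t=4: arr=0 -> substrate=0 bound=2 product=2
t=5: arr=3 -> substrate=0 bound=3 product=4
t=6: arr=3 -> substrate=2 bound=4 product=4
t=7: arr=1 -> substrate=0 bound=4 product=7
t=8: arr=2 -> substrate=1 bound=4 product=8
t=9: arr=2 -> substrate=0 bound=4 product=11
t=10: arr=2 -> substrate=1 bound=4 product=12
t=11: arr=3 -> substrate=1 bound=4 product=15
t=12: arr=0 -> substrate=0 bound=4 product=16

Answer: 0 0 2 4 2 3 4 4 4 4 4 4 4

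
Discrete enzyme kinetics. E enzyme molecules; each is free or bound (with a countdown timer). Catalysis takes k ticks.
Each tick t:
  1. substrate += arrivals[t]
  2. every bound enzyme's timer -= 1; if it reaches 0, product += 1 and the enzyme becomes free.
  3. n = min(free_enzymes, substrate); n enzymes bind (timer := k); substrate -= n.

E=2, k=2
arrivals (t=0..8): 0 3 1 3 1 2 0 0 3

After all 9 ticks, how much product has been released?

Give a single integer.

Answer: 6

Derivation:
t=0: arr=0 -> substrate=0 bound=0 product=0
t=1: arr=3 -> substrate=1 bound=2 product=0
t=2: arr=1 -> substrate=2 bound=2 product=0
t=3: arr=3 -> substrate=3 bound=2 product=2
t=4: arr=1 -> substrate=4 bound=2 product=2
t=5: arr=2 -> substrate=4 bound=2 product=4
t=6: arr=0 -> substrate=4 bound=2 product=4
t=7: arr=0 -> substrate=2 bound=2 product=6
t=8: arr=3 -> substrate=5 bound=2 product=6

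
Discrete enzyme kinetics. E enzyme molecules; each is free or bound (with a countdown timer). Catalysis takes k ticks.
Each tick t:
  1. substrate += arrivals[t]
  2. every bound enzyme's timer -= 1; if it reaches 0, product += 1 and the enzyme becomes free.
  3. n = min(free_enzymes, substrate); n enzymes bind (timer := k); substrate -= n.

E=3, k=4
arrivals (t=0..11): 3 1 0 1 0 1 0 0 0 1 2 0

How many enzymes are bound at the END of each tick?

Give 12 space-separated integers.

t=0: arr=3 -> substrate=0 bound=3 product=0
t=1: arr=1 -> substrate=1 bound=3 product=0
t=2: arr=0 -> substrate=1 bound=3 product=0
t=3: arr=1 -> substrate=2 bound=3 product=0
t=4: arr=0 -> substrate=0 bound=2 product=3
t=5: arr=1 -> substrate=0 bound=3 product=3
t=6: arr=0 -> substrate=0 bound=3 product=3
t=7: arr=0 -> substrate=0 bound=3 product=3
t=8: arr=0 -> substrate=0 bound=1 product=5
t=9: arr=1 -> substrate=0 bound=1 product=6
t=10: arr=2 -> substrate=0 bound=3 product=6
t=11: arr=0 -> substrate=0 bound=3 product=6

Answer: 3 3 3 3 2 3 3 3 1 1 3 3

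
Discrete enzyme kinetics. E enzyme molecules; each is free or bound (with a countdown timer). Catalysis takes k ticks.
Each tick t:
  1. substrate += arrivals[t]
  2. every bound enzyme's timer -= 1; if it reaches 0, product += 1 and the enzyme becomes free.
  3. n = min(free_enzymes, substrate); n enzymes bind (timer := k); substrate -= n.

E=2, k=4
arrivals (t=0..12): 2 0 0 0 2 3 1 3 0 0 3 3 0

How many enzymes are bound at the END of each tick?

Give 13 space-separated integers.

t=0: arr=2 -> substrate=0 bound=2 product=0
t=1: arr=0 -> substrate=0 bound=2 product=0
t=2: arr=0 -> substrate=0 bound=2 product=0
t=3: arr=0 -> substrate=0 bound=2 product=0
t=4: arr=2 -> substrate=0 bound=2 product=2
t=5: arr=3 -> substrate=3 bound=2 product=2
t=6: arr=1 -> substrate=4 bound=2 product=2
t=7: arr=3 -> substrate=7 bound=2 product=2
t=8: arr=0 -> substrate=5 bound=2 product=4
t=9: arr=0 -> substrate=5 bound=2 product=4
t=10: arr=3 -> substrate=8 bound=2 product=4
t=11: arr=3 -> substrate=11 bound=2 product=4
t=12: arr=0 -> substrate=9 bound=2 product=6

Answer: 2 2 2 2 2 2 2 2 2 2 2 2 2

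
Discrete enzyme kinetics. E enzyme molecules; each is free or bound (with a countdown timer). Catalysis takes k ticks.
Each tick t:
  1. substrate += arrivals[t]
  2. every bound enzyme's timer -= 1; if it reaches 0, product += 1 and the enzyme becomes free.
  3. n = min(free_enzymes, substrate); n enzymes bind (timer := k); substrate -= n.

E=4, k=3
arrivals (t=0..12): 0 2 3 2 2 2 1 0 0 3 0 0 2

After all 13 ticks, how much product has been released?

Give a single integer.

Answer: 12

Derivation:
t=0: arr=0 -> substrate=0 bound=0 product=0
t=1: arr=2 -> substrate=0 bound=2 product=0
t=2: arr=3 -> substrate=1 bound=4 product=0
t=3: arr=2 -> substrate=3 bound=4 product=0
t=4: arr=2 -> substrate=3 bound=4 product=2
t=5: arr=2 -> substrate=3 bound=4 product=4
t=6: arr=1 -> substrate=4 bound=4 product=4
t=7: arr=0 -> substrate=2 bound=4 product=6
t=8: arr=0 -> substrate=0 bound=4 product=8
t=9: arr=3 -> substrate=3 bound=4 product=8
t=10: arr=0 -> substrate=1 bound=4 product=10
t=11: arr=0 -> substrate=0 bound=3 product=12
t=12: arr=2 -> substrate=1 bound=4 product=12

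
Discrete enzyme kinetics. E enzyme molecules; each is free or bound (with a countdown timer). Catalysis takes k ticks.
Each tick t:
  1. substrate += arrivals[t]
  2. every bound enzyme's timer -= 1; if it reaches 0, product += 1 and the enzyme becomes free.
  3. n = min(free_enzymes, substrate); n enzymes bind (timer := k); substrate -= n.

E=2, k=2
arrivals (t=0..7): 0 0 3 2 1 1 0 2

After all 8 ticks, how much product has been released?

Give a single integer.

t=0: arr=0 -> substrate=0 bound=0 product=0
t=1: arr=0 -> substrate=0 bound=0 product=0
t=2: arr=3 -> substrate=1 bound=2 product=0
t=3: arr=2 -> substrate=3 bound=2 product=0
t=4: arr=1 -> substrate=2 bound=2 product=2
t=5: arr=1 -> substrate=3 bound=2 product=2
t=6: arr=0 -> substrate=1 bound=2 product=4
t=7: arr=2 -> substrate=3 bound=2 product=4

Answer: 4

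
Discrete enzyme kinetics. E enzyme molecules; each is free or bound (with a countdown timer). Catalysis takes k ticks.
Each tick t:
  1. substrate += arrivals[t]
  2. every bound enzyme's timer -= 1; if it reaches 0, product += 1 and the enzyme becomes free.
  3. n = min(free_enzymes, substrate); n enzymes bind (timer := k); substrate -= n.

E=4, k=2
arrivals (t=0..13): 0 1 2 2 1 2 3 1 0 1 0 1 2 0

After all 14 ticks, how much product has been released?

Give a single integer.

Answer: 14

Derivation:
t=0: arr=0 -> substrate=0 bound=0 product=0
t=1: arr=1 -> substrate=0 bound=1 product=0
t=2: arr=2 -> substrate=0 bound=3 product=0
t=3: arr=2 -> substrate=0 bound=4 product=1
t=4: arr=1 -> substrate=0 bound=3 product=3
t=5: arr=2 -> substrate=0 bound=3 product=5
t=6: arr=3 -> substrate=1 bound=4 product=6
t=7: arr=1 -> substrate=0 bound=4 product=8
t=8: arr=0 -> substrate=0 bound=2 product=10
t=9: arr=1 -> substrate=0 bound=1 product=12
t=10: arr=0 -> substrate=0 bound=1 product=12
t=11: arr=1 -> substrate=0 bound=1 product=13
t=12: arr=2 -> substrate=0 bound=3 product=13
t=13: arr=0 -> substrate=0 bound=2 product=14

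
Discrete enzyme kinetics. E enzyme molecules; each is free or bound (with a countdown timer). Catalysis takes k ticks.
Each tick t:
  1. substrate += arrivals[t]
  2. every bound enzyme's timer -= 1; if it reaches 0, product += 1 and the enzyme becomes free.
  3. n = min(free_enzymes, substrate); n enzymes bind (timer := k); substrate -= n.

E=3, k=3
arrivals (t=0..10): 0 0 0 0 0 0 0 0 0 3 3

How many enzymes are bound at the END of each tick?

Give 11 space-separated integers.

t=0: arr=0 -> substrate=0 bound=0 product=0
t=1: arr=0 -> substrate=0 bound=0 product=0
t=2: arr=0 -> substrate=0 bound=0 product=0
t=3: arr=0 -> substrate=0 bound=0 product=0
t=4: arr=0 -> substrate=0 bound=0 product=0
t=5: arr=0 -> substrate=0 bound=0 product=0
t=6: arr=0 -> substrate=0 bound=0 product=0
t=7: arr=0 -> substrate=0 bound=0 product=0
t=8: arr=0 -> substrate=0 bound=0 product=0
t=9: arr=3 -> substrate=0 bound=3 product=0
t=10: arr=3 -> substrate=3 bound=3 product=0

Answer: 0 0 0 0 0 0 0 0 0 3 3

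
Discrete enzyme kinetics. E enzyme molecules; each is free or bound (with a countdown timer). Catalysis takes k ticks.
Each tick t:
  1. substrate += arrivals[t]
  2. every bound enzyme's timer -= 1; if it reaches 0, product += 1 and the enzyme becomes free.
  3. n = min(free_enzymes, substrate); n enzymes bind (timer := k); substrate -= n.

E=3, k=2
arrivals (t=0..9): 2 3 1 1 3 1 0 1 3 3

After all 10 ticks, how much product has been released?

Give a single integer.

t=0: arr=2 -> substrate=0 bound=2 product=0
t=1: arr=3 -> substrate=2 bound=3 product=0
t=2: arr=1 -> substrate=1 bound=3 product=2
t=3: arr=1 -> substrate=1 bound=3 product=3
t=4: arr=3 -> substrate=2 bound=3 product=5
t=5: arr=1 -> substrate=2 bound=3 product=6
t=6: arr=0 -> substrate=0 bound=3 product=8
t=7: arr=1 -> substrate=0 bound=3 product=9
t=8: arr=3 -> substrate=1 bound=3 product=11
t=9: arr=3 -> substrate=3 bound=3 product=12

Answer: 12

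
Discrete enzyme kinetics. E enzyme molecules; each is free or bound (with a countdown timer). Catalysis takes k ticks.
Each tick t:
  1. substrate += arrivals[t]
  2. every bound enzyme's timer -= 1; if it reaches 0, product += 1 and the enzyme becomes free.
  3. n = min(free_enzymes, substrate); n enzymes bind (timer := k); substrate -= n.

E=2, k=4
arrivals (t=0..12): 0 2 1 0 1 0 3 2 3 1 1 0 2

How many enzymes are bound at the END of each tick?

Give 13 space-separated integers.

t=0: arr=0 -> substrate=0 bound=0 product=0
t=1: arr=2 -> substrate=0 bound=2 product=0
t=2: arr=1 -> substrate=1 bound=2 product=0
t=3: arr=0 -> substrate=1 bound=2 product=0
t=4: arr=1 -> substrate=2 bound=2 product=0
t=5: arr=0 -> substrate=0 bound=2 product=2
t=6: arr=3 -> substrate=3 bound=2 product=2
t=7: arr=2 -> substrate=5 bound=2 product=2
t=8: arr=3 -> substrate=8 bound=2 product=2
t=9: arr=1 -> substrate=7 bound=2 product=4
t=10: arr=1 -> substrate=8 bound=2 product=4
t=11: arr=0 -> substrate=8 bound=2 product=4
t=12: arr=2 -> substrate=10 bound=2 product=4

Answer: 0 2 2 2 2 2 2 2 2 2 2 2 2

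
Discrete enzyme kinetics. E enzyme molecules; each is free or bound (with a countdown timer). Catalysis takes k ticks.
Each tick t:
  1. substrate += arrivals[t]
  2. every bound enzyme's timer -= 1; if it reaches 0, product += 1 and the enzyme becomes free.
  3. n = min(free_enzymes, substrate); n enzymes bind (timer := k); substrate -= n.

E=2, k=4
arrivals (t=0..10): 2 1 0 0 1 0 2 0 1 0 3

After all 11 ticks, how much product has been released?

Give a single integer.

Answer: 4

Derivation:
t=0: arr=2 -> substrate=0 bound=2 product=0
t=1: arr=1 -> substrate=1 bound=2 product=0
t=2: arr=0 -> substrate=1 bound=2 product=0
t=3: arr=0 -> substrate=1 bound=2 product=0
t=4: arr=1 -> substrate=0 bound=2 product=2
t=5: arr=0 -> substrate=0 bound=2 product=2
t=6: arr=2 -> substrate=2 bound=2 product=2
t=7: arr=0 -> substrate=2 bound=2 product=2
t=8: arr=1 -> substrate=1 bound=2 product=4
t=9: arr=0 -> substrate=1 bound=2 product=4
t=10: arr=3 -> substrate=4 bound=2 product=4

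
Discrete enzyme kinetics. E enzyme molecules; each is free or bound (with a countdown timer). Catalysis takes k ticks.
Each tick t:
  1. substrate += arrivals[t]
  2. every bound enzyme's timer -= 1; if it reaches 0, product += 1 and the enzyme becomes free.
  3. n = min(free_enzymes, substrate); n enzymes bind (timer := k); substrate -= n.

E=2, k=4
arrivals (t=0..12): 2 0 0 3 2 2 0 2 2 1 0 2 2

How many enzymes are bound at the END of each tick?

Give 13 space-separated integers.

Answer: 2 2 2 2 2 2 2 2 2 2 2 2 2

Derivation:
t=0: arr=2 -> substrate=0 bound=2 product=0
t=1: arr=0 -> substrate=0 bound=2 product=0
t=2: arr=0 -> substrate=0 bound=2 product=0
t=3: arr=3 -> substrate=3 bound=2 product=0
t=4: arr=2 -> substrate=3 bound=2 product=2
t=5: arr=2 -> substrate=5 bound=2 product=2
t=6: arr=0 -> substrate=5 bound=2 product=2
t=7: arr=2 -> substrate=7 bound=2 product=2
t=8: arr=2 -> substrate=7 bound=2 product=4
t=9: arr=1 -> substrate=8 bound=2 product=4
t=10: arr=0 -> substrate=8 bound=2 product=4
t=11: arr=2 -> substrate=10 bound=2 product=4
t=12: arr=2 -> substrate=10 bound=2 product=6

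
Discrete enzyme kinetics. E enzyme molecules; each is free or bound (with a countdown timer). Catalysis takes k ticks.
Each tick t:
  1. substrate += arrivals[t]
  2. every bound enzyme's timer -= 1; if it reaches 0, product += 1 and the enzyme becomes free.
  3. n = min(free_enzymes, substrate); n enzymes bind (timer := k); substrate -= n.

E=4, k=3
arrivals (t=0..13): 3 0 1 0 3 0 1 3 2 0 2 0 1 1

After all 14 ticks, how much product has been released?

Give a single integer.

t=0: arr=3 -> substrate=0 bound=3 product=0
t=1: arr=0 -> substrate=0 bound=3 product=0
t=2: arr=1 -> substrate=0 bound=4 product=0
t=3: arr=0 -> substrate=0 bound=1 product=3
t=4: arr=3 -> substrate=0 bound=4 product=3
t=5: arr=0 -> substrate=0 bound=3 product=4
t=6: arr=1 -> substrate=0 bound=4 product=4
t=7: arr=3 -> substrate=0 bound=4 product=7
t=8: arr=2 -> substrate=2 bound=4 product=7
t=9: arr=0 -> substrate=1 bound=4 product=8
t=10: arr=2 -> substrate=0 bound=4 product=11
t=11: arr=0 -> substrate=0 bound=4 product=11
t=12: arr=1 -> substrate=0 bound=4 product=12
t=13: arr=1 -> substrate=0 bound=2 product=15

Answer: 15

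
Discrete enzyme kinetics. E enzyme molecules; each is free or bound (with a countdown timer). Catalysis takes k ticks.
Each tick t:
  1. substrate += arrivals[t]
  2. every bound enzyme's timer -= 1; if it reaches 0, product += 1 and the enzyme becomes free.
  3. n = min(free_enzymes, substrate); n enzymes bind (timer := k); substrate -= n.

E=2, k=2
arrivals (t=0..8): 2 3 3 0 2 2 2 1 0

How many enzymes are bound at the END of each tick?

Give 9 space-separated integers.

Answer: 2 2 2 2 2 2 2 2 2

Derivation:
t=0: arr=2 -> substrate=0 bound=2 product=0
t=1: arr=3 -> substrate=3 bound=2 product=0
t=2: arr=3 -> substrate=4 bound=2 product=2
t=3: arr=0 -> substrate=4 bound=2 product=2
t=4: arr=2 -> substrate=4 bound=2 product=4
t=5: arr=2 -> substrate=6 bound=2 product=4
t=6: arr=2 -> substrate=6 bound=2 product=6
t=7: arr=1 -> substrate=7 bound=2 product=6
t=8: arr=0 -> substrate=5 bound=2 product=8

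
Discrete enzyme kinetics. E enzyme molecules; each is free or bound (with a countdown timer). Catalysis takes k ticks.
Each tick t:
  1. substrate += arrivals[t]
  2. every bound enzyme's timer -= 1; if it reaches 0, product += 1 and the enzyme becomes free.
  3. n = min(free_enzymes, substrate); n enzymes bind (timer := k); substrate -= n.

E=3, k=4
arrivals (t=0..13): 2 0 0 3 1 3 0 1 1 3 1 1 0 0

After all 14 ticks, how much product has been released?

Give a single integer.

Answer: 8

Derivation:
t=0: arr=2 -> substrate=0 bound=2 product=0
t=1: arr=0 -> substrate=0 bound=2 product=0
t=2: arr=0 -> substrate=0 bound=2 product=0
t=3: arr=3 -> substrate=2 bound=3 product=0
t=4: arr=1 -> substrate=1 bound=3 product=2
t=5: arr=3 -> substrate=4 bound=3 product=2
t=6: arr=0 -> substrate=4 bound=3 product=2
t=7: arr=1 -> substrate=4 bound=3 product=3
t=8: arr=1 -> substrate=3 bound=3 product=5
t=9: arr=3 -> substrate=6 bound=3 product=5
t=10: arr=1 -> substrate=7 bound=3 product=5
t=11: arr=1 -> substrate=7 bound=3 product=6
t=12: arr=0 -> substrate=5 bound=3 product=8
t=13: arr=0 -> substrate=5 bound=3 product=8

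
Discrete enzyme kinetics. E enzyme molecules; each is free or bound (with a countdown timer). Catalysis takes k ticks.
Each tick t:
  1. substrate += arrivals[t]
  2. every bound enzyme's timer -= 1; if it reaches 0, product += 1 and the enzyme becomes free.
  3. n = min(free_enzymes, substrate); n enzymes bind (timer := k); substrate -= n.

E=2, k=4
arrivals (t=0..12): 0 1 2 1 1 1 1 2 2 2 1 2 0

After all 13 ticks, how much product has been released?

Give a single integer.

t=0: arr=0 -> substrate=0 bound=0 product=0
t=1: arr=1 -> substrate=0 bound=1 product=0
t=2: arr=2 -> substrate=1 bound=2 product=0
t=3: arr=1 -> substrate=2 bound=2 product=0
t=4: arr=1 -> substrate=3 bound=2 product=0
t=5: arr=1 -> substrate=3 bound=2 product=1
t=6: arr=1 -> substrate=3 bound=2 product=2
t=7: arr=2 -> substrate=5 bound=2 product=2
t=8: arr=2 -> substrate=7 bound=2 product=2
t=9: arr=2 -> substrate=8 bound=2 product=3
t=10: arr=1 -> substrate=8 bound=2 product=4
t=11: arr=2 -> substrate=10 bound=2 product=4
t=12: arr=0 -> substrate=10 bound=2 product=4

Answer: 4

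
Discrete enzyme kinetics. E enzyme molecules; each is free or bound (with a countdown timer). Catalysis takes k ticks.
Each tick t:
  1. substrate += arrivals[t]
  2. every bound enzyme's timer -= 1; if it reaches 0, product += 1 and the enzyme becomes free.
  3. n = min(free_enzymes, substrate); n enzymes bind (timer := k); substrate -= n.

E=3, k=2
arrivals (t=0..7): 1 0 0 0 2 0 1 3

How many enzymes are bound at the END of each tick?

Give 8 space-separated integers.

Answer: 1 1 0 0 2 2 1 3

Derivation:
t=0: arr=1 -> substrate=0 bound=1 product=0
t=1: arr=0 -> substrate=0 bound=1 product=0
t=2: arr=0 -> substrate=0 bound=0 product=1
t=3: arr=0 -> substrate=0 bound=0 product=1
t=4: arr=2 -> substrate=0 bound=2 product=1
t=5: arr=0 -> substrate=0 bound=2 product=1
t=6: arr=1 -> substrate=0 bound=1 product=3
t=7: arr=3 -> substrate=1 bound=3 product=3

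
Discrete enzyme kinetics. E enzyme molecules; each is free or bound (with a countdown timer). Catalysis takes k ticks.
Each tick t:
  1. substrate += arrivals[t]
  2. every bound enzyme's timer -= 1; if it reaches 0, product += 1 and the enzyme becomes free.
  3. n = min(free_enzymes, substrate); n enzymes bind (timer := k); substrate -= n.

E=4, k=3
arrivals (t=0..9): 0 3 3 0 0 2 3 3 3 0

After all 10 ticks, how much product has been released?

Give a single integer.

t=0: arr=0 -> substrate=0 bound=0 product=0
t=1: arr=3 -> substrate=0 bound=3 product=0
t=2: arr=3 -> substrate=2 bound=4 product=0
t=3: arr=0 -> substrate=2 bound=4 product=0
t=4: arr=0 -> substrate=0 bound=3 product=3
t=5: arr=2 -> substrate=0 bound=4 product=4
t=6: arr=3 -> substrate=3 bound=4 product=4
t=7: arr=3 -> substrate=4 bound=4 product=6
t=8: arr=3 -> substrate=5 bound=4 product=8
t=9: arr=0 -> substrate=5 bound=4 product=8

Answer: 8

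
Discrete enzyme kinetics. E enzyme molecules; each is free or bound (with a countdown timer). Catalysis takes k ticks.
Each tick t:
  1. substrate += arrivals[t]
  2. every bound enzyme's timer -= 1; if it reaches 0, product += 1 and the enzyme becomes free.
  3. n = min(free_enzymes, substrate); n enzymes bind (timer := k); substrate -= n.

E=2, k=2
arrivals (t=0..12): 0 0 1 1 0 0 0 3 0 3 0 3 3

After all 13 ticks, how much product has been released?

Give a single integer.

Answer: 6

Derivation:
t=0: arr=0 -> substrate=0 bound=0 product=0
t=1: arr=0 -> substrate=0 bound=0 product=0
t=2: arr=1 -> substrate=0 bound=1 product=0
t=3: arr=1 -> substrate=0 bound=2 product=0
t=4: arr=0 -> substrate=0 bound=1 product=1
t=5: arr=0 -> substrate=0 bound=0 product=2
t=6: arr=0 -> substrate=0 bound=0 product=2
t=7: arr=3 -> substrate=1 bound=2 product=2
t=8: arr=0 -> substrate=1 bound=2 product=2
t=9: arr=3 -> substrate=2 bound=2 product=4
t=10: arr=0 -> substrate=2 bound=2 product=4
t=11: arr=3 -> substrate=3 bound=2 product=6
t=12: arr=3 -> substrate=6 bound=2 product=6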